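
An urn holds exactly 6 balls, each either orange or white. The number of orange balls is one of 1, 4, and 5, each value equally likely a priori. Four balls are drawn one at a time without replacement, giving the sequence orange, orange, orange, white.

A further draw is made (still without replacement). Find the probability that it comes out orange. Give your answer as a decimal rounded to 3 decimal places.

Compute the likelihood of the observed sequence for each case: P(data | r = 1) = (1/6)(0/5) = 0; P(data | r = 4) = (4/6)(3/5)(2/4)(2/3) = 2/15; P(data | r = 5) = (5/6)(4/5)(3/4)(1/3) = 1/6.
The prior-weighted likelihoods are 1/3 · 0 = 0, 1/3 · 2/15 = 2/45, 1/3 · 1/6 = 1/18; with total 1/10.
Dividing through by the total gives posterior P(r = 1 | data) = 0, P(r = 4 | data) = 4/9, P(r = 5 | data) = 5/9.
So P(orange next | data) = Σ P(orange next | H) P(H | data) = (1/2)(4/9) + (1)(5/9) = 7/9.

0.778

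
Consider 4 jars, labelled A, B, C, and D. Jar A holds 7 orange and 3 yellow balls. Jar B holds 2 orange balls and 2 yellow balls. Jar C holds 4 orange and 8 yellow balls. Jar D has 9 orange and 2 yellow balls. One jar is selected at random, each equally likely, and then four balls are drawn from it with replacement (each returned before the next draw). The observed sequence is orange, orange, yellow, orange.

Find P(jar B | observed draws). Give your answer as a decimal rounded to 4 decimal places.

0.2158

For each hypothesis, P(data | H) works out to: P(data | jar A) = (7/10)(7/10)(3/10)(7/10) = 0.1029; P(data | jar B) = (2/4)(2/4)(2/4)(2/4) = 0.0625; P(data | jar C) = (4/12)(4/12)(8/12)(4/12) = 0.024691; P(data | jar D) = (9/11)(9/11)(2/11)(9/11) = 0.099583.
Multiplying each by its prior: 1/4 · 0.1029 = 0.025725, 1/4 · 0.0625 = 0.015625, 1/4 · 0.024691 = 0.0061728, 1/4 · 0.099583 = 0.024896; summing to 0.072419.
By Bayes' rule, P(jar B | data) = (0.015625) / (0.072419) = 0.21576.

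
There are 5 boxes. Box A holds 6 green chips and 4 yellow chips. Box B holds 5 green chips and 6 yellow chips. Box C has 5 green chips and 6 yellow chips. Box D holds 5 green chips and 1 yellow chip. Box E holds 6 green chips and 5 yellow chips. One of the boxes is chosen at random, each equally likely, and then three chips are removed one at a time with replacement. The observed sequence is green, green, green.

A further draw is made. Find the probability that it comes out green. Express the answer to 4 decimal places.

0.6864

Compute the likelihood of the observed sequence for each case: P(data | box A) = (6/10)(6/10)(6/10) = 0.216; P(data | box B) = (5/11)(5/11)(5/11) = 0.093914; P(data | box C) = (5/11)(5/11)(5/11) = 0.093914; P(data | box D) = (5/6)(5/6)(5/6) = 0.5787; P(data | box E) = (6/11)(6/11)(6/11) = 0.16228.
Multiplying each by its prior: 1/5 · 0.216 = 0.0432, 1/5 · 0.093914 = 0.018783, 1/5 · 0.093914 = 0.018783, 1/5 · 0.5787 = 0.11574, 1/5 · 0.16228 = 0.032457; these sum to 0.22896.
Dividing through by the total gives posterior P(box A | data) = 0.18868, P(box B | data) = 0.082034, P(box C | data) = 0.082034, P(box D | data) = 0.5055, P(box E | data) = 0.14176.
Averaging over the posterior, P(green next | data) = (3/5)(0.18868) + (5/11)(0.082034) + (5/11)(0.082034) + (5/6)(0.5055) + (6/11)(0.14176) = 0.68635.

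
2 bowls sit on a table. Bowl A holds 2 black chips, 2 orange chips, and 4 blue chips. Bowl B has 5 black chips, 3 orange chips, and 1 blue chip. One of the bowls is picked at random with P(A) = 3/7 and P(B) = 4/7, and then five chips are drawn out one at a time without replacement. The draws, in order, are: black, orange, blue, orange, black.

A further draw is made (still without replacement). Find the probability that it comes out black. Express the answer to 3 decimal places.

Under each hypothesis, the probability of the observed sequence is: P(data | bowl A) = (2/8)(2/7)(4/6)(1/5)(1/4) = 1/420; P(data | bowl B) = (5/9)(3/8)(1/7)(2/6)(4/5) = 1/126.
Multiplying each by its prior: 3/7 · 1/420 = 1/980, 4/7 · 1/126 = 2/441; with total 1/180.
Normalising, the posterior is P(bowl A | data) = 9/49, P(bowl B | data) = 40/49.
Averaging over the posterior, P(black next | data) = (0)(9/49) + (3/4)(40/49) = 30/49.

0.612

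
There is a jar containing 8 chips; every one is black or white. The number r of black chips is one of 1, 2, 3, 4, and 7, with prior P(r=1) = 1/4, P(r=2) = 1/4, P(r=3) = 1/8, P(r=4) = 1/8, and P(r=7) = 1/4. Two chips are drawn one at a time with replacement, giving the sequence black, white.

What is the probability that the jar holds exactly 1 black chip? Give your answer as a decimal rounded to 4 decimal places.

Under each hypothesis, the probability of the observed sequence is: P(data | r = 1) = (1/8)(7/8) = 7/64; P(data | r = 2) = (2/8)(6/8) = 3/16; P(data | r = 3) = (3/8)(5/8) = 15/64; P(data | r = 4) = (4/8)(4/8) = 1/4; P(data | r = 7) = (7/8)(1/8) = 7/64.
Weighting by the prior gives 1/4 · 7/64 = 7/256, 1/4 · 3/16 = 3/64, 1/8 · 15/64 = 15/512, 1/8 · 1/4 = 1/32, 1/4 · 7/64 = 7/256; with total 83/512.
By Bayes' rule, P(r = 1 | data) = (7/256) / (83/512) = 14/83.

0.1687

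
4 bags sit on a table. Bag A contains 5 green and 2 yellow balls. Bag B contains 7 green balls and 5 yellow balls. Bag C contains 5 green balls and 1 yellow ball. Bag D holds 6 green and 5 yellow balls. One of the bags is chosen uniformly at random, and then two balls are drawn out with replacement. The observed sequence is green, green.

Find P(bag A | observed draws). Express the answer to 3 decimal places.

0.277

The likelihood of the observed sequence under each hypothesis: P(data | bag A) = (5/7)(5/7) = 0.5102; P(data | bag B) = (7/12)(7/12) = 0.34028; P(data | bag C) = (5/6)(5/6) = 0.69444; P(data | bag D) = (6/11)(6/11) = 0.29752.
Weighting by the prior gives 1/4 · 0.5102 = 0.12755, 1/4 · 0.34028 = 0.085069, 1/4 · 0.69444 = 0.17361, 1/4 · 0.29752 = 0.07438; summing to 0.46061.
By Bayes' rule, P(bag A | data) = (0.12755) / (0.46061) = 0.27692.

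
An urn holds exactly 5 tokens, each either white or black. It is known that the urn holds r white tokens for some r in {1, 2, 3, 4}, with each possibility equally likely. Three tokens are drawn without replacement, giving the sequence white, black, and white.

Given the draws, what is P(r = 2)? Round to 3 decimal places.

Compute the likelihood of the observed sequence for each case: P(data | r = 1) = (1/5)(4/4)(0/3) = 0; P(data | r = 2) = (2/5)(3/4)(1/3) = 1/10; P(data | r = 3) = (3/5)(2/4)(2/3) = 1/5; P(data | r = 4) = (4/5)(1/4)(3/3) = 1/5.
The prior-weighted likelihoods are 1/4 · 0 = 0, 1/4 · 1/10 = 1/40, 1/4 · 1/5 = 1/20, 1/4 · 1/5 = 1/20; with total 1/8.
Therefore the posterior P(r = 2 | data) = (1/40) / (1/8) = 1/5.

0.200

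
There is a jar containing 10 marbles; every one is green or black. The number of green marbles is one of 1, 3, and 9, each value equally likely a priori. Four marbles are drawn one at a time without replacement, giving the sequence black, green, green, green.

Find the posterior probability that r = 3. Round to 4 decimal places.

0.0769

Under each hypothesis, the probability of the observed sequence is: P(data | r = 1) = (9/10)(1/9)(0/8) = 0; P(data | r = 3) = (7/10)(3/9)(2/8)(1/7) = 1/120; P(data | r = 9) = (1/10)(9/9)(8/8)(7/7) = 1/10.
Weighting by the prior gives 1/3 · 0 = 0, 1/3 · 1/120 = 1/360, 1/3 · 1/10 = 1/30; with total 13/360.
By Bayes' rule, P(r = 3 | data) = (1/360) / (13/360) = 1/13.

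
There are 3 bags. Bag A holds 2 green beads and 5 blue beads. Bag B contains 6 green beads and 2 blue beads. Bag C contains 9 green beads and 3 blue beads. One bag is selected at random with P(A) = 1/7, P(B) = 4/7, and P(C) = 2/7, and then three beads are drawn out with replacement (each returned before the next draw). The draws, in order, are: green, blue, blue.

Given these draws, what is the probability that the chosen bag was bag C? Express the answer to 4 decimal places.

0.2195

The likelihood of the observed sequence under each hypothesis: P(data | bag A) = (2/7)(5/7)(5/7) = 0.14577; P(data | bag B) = (6/8)(2/8)(2/8) = 0.046875; P(data | bag C) = (9/12)(3/12)(3/12) = 0.046875.
Multiplying each by its prior: 1/7 · 0.14577 = 0.020825, 4/7 · 0.046875 = 0.026786, 2/7 · 0.046875 = 0.013393; with total 0.061003.
So P(bag C | data) = (0.013393) / (0.061003) = 0.21954.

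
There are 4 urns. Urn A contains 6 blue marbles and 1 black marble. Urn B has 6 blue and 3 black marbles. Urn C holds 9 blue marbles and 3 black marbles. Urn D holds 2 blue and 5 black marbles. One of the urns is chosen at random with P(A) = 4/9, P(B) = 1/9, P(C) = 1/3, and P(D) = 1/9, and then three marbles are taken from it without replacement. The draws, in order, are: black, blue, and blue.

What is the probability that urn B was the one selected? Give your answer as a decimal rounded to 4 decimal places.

The likelihood of the observed sequence under each hypothesis: P(data | urn A) = (1/7)(6/6)(5/5) = 0.14286; P(data | urn B) = (3/9)(6/8)(5/7) = 0.17857; P(data | urn C) = (3/12)(9/11)(8/10) = 0.16364; P(data | urn D) = (5/7)(2/6)(1/5) = 0.047619.
Multiplying each by its prior: 4/9 · 0.14286 = 0.063492, 1/9 · 0.17857 = 0.019841, 1/3 · 0.16364 = 0.054545, 1/9 · 0.047619 = 0.005291; with total 0.14317.
So P(urn B | data) = (0.019841) / (0.14317) = 0.13859.

0.1386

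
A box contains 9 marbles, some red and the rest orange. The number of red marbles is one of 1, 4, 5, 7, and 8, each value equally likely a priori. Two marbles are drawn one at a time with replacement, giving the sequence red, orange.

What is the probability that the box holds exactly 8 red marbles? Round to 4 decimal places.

0.1143

For each hypothesis, P(data | H) works out to: P(data | r = 1) = (1/9)(8/9) = 8/81; P(data | r = 4) = (4/9)(5/9) = 20/81; P(data | r = 5) = (5/9)(4/9) = 20/81; P(data | r = 7) = (7/9)(2/9) = 14/81; P(data | r = 8) = (8/9)(1/9) = 8/81.
Multiplying each by its prior: 1/5 · 8/81 = 8/405, 1/5 · 20/81 = 4/81, 1/5 · 20/81 = 4/81, 1/5 · 14/81 = 14/405, 1/5 · 8/81 = 8/405; summing to 14/81.
Therefore the posterior P(r = 8 | data) = (8/405) / (14/81) = 4/35.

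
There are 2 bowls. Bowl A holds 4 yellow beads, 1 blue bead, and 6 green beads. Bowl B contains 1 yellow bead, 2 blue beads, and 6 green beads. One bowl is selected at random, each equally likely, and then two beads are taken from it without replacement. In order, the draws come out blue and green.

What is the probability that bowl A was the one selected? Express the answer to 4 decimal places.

0.2466

Compute the likelihood of the observed sequence for each case: P(data | bowl A) = (1/11)(6/10) = 3/55; P(data | bowl B) = (2/9)(6/8) = 1/6.
Weighting by the prior gives 1/2 · 3/55 = 3/110, 1/2 · 1/6 = 1/12; these sum to 73/660.
Therefore the posterior P(bowl A | data) = (3/110) / (73/660) = 18/73.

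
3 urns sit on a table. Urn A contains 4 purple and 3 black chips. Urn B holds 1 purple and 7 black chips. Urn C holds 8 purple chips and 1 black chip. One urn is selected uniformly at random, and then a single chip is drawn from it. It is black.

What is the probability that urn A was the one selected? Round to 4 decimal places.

0.3029

Compute the likelihood of this draw for each case: P(data | urn A) = (3/7) = 0.42857; P(data | urn B) = (7/8) = 0.875; P(data | urn C) = (1/9) = 0.11111.
The prior-weighted likelihoods are 1/3 · 0.42857 = 0.14286, 1/3 · 0.875 = 0.29167, 1/3 · 0.11111 = 0.037037; summing to 0.47156.
Therefore the posterior P(urn A | data) = (0.14286) / (0.47156) = 0.30295.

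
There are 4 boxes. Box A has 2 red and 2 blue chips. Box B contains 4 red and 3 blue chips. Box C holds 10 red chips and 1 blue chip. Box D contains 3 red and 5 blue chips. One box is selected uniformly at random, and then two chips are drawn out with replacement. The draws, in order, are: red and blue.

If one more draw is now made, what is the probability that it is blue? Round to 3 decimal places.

For each hypothesis, P(data | H) works out to: P(data | box A) = (2/4)(2/4) = 0.25; P(data | box B) = (4/7)(3/7) = 0.2449; P(data | box C) = (10/11)(1/11) = 0.082645; P(data | box D) = (3/8)(5/8) = 0.23438.
The prior-weighted likelihoods are 1/4 · 0.25 = 0.0625, 1/4 · 0.2449 = 0.061224, 1/4 · 0.082645 = 0.020661, 1/4 · 0.23438 = 0.058594; summing to 0.20298.
Normalising, the posterior is P(box A | data) = 0.30791, P(box B | data) = 0.30163, P(box C | data) = 0.10179, P(box D | data) = 0.28867.
So P(blue next | data) = Σ P(blue next | H) P(H | data) = (1/2)(0.30791) + (3/7)(0.30163) + (1/11)(0.10179) + (5/8)(0.28867) = 0.4729.

0.473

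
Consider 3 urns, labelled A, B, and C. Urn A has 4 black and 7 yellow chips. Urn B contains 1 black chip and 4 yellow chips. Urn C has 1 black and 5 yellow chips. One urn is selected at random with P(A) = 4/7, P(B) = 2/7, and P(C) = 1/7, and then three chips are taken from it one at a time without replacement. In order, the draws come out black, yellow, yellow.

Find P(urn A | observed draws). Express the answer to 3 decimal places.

0.545

For each hypothesis, P(data | H) works out to: P(data | urn A) = (4/11)(7/10)(6/9) = 28/165; P(data | urn B) = (1/5)(4/4)(3/3) = 1/5; P(data | urn C) = (1/6)(5/5)(4/4) = 1/6.
The prior-weighted likelihoods are 4/7 · 28/165 = 16/165, 2/7 · 1/5 = 2/35, 1/7 · 1/6 = 1/42; summing to 137/770.
Hence P(urn A | data) = (16/165) / (137/770) = 224/411.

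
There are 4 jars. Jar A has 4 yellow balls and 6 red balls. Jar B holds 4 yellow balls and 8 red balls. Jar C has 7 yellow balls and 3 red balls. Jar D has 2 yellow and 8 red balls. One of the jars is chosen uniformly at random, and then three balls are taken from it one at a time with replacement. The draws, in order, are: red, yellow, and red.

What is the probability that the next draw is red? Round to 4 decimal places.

0.6343

For each hypothesis, P(data | H) works out to: P(data | jar A) = (6/10)(4/10)(6/10) = 0.144; P(data | jar B) = (8/12)(4/12)(8/12) = 0.14815; P(data | jar C) = (3/10)(7/10)(3/10) = 0.063; P(data | jar D) = (8/10)(2/10)(8/10) = 0.128.
Weighting by the prior gives 1/4 · 0.144 = 0.036, 1/4 · 0.14815 = 0.037037, 1/4 · 0.063 = 0.01575, 1/4 · 0.128 = 0.032; summing to 0.12079.
Normalising, the posterior is P(jar A | data) = 0.29805, P(jar B | data) = 0.30663, P(jar C | data) = 0.13039, P(jar D | data) = 0.26493.
So P(red next | data) = Σ P(red next | H) P(H | data) = (3/5)(0.29805) + (2/3)(0.30663) + (3/10)(0.13039) + (4/5)(0.26493) = 0.63431.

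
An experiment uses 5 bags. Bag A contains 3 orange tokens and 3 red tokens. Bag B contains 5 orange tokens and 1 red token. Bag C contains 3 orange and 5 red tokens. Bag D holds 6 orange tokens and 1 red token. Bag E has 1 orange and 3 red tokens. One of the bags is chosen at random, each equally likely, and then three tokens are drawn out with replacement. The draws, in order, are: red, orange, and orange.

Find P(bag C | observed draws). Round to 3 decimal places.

For each hypothesis, P(data | H) works out to: P(data | bag A) = (3/6)(3/6)(3/6) = 0.125; P(data | bag B) = (1/6)(5/6)(5/6) = 0.11574; P(data | bag C) = (5/8)(3/8)(3/8) = 0.087891; P(data | bag D) = (1/7)(6/7)(6/7) = 0.10496; P(data | bag E) = (3/4)(1/4)(1/4) = 0.046875.
The prior-weighted likelihoods are 1/5 · 0.125 = 0.025, 1/5 · 0.11574 = 0.023148, 1/5 · 0.087891 = 0.017578, 1/5 · 0.10496 = 0.020991, 1/5 · 0.046875 = 0.009375; summing to 0.096093.
So P(bag C | data) = (0.017578) / (0.096093) = 0.18293.

0.183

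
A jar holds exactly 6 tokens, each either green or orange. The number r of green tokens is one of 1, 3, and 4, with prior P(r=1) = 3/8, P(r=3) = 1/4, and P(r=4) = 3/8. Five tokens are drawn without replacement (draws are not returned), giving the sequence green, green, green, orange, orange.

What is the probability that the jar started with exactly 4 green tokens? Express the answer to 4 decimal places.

For each hypothesis, P(data | H) works out to: P(data | r = 1) = (1/6)(0/5) = 0; P(data | r = 3) = (3/6)(2/5)(1/4)(3/3)(2/2) = 1/20; P(data | r = 4) = (4/6)(3/5)(2/4)(2/3)(1/2) = 1/15.
Multiplying each by its prior: 3/8 · 0 = 0, 1/4 · 1/20 = 1/80, 3/8 · 1/15 = 1/40; summing to 3/80.
Therefore the posterior P(r = 4 | data) = (1/40) / (3/80) = 2/3.

0.6667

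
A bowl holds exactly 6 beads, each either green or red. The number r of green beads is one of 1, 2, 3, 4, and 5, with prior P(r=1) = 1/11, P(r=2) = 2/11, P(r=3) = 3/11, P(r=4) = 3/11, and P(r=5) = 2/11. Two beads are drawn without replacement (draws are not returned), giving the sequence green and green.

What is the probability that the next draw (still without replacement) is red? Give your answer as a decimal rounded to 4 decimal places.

Compute the likelihood of the observed sequence for each case: P(data | r = 1) = (1/6)(0/5) = 0; P(data | r = 2) = (2/6)(1/5) = 1/15; P(data | r = 3) = (3/6)(2/5) = 1/5; P(data | r = 4) = (4/6)(3/5) = 2/5; P(data | r = 5) = (5/6)(4/5) = 2/3.
Weighting by the prior gives 1/11 · 0 = 0, 2/11 · 1/15 = 2/165, 3/11 · 1/5 = 3/55, 3/11 · 2/5 = 6/55, 2/11 · 2/3 = 4/33; these sum to 49/165.
Normalising, the posterior is P(r = 1 | data) = 0, P(r = 2 | data) = 2/49, P(r = 3 | data) = 9/49, P(r = 4 | data) = 18/49, P(r = 5 | data) = 20/49.
Averaging over the posterior, P(red next | data) = (1)(2/49) + (3/4)(9/49) + (1/2)(18/49) + (1/4)(20/49) = 13/28.

0.4643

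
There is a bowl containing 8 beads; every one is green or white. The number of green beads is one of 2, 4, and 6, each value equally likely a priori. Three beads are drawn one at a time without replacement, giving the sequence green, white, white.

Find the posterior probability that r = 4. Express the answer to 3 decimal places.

0.400

Under each hypothesis, the probability of the observed sequence is: P(data | r = 2) = (2/8)(6/7)(5/6) = 5/28; P(data | r = 4) = (4/8)(4/7)(3/6) = 1/7; P(data | r = 6) = (6/8)(2/7)(1/6) = 1/28.
Multiplying each by its prior: 1/3 · 5/28 = 5/84, 1/3 · 1/7 = 1/21, 1/3 · 1/28 = 1/84; summing to 5/42.
So P(r = 4 | data) = (1/21) / (5/42) = 2/5.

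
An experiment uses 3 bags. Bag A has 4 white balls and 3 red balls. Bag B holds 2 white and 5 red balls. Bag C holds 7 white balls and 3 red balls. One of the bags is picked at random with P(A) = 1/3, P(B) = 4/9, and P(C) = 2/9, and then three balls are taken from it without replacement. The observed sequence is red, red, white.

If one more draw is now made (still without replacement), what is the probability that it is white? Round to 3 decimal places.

0.448

For each hypothesis, P(data | H) works out to: P(data | bag A) = (3/7)(2/6)(4/5) = 4/35; P(data | bag B) = (5/7)(4/6)(2/5) = 4/21; P(data | bag C) = (3/10)(2/9)(7/8) = 7/120.
Multiplying each by its prior: 1/3 · 4/35 = 4/105, 4/9 · 4/21 = 16/189, 2/9 · 7/120 = 7/540; summing to 19/140.
The posterior is then P(bag A | data) = 16/57, P(bag B | data) = 320/513, P(bag C | data) = 49/513.
The predictive probability is P(white next | data) = (3/4)(16/57) + (1/4)(320/513) + (6/7)(49/513) = 230/513.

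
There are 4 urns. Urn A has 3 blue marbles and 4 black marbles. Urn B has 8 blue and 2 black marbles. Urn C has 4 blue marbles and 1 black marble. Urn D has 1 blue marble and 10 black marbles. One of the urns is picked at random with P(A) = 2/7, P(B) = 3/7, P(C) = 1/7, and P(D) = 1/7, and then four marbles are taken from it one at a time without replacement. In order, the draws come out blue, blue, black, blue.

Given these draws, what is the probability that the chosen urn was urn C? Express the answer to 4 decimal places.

0.3043

Compute the likelihood of the observed sequence for each case: P(data | urn A) = (3/7)(2/6)(4/5)(1/4) = 1/35; P(data | urn B) = (8/10)(7/9)(2/8)(6/7) = 2/15; P(data | urn C) = (4/5)(3/4)(1/3)(2/2) = 1/5; P(data | urn D) = (1/11)(0/10) = 0.
Multiplying each by its prior: 2/7 · 1/35 = 2/245, 3/7 · 2/15 = 2/35, 1/7 · 1/5 = 1/35, 1/7 · 0 = 0; these sum to 23/245.
So P(urn C | data) = (1/35) / (23/245) = 7/23.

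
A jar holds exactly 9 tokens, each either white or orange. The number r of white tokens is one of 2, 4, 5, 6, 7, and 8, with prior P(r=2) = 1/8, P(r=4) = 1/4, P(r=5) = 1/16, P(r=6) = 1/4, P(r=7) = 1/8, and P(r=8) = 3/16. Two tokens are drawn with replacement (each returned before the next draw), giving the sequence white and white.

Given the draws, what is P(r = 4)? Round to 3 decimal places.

Compute the likelihood of the observed sequence for each case: P(data | r = 2) = (2/9)(2/9) = 0.049383; P(data | r = 4) = (4/9)(4/9) = 0.19753; P(data | r = 5) = (5/9)(5/9) = 0.30864; P(data | r = 6) = (6/9)(6/9) = 0.44444; P(data | r = 7) = (7/9)(7/9) = 0.60494; P(data | r = 8) = (8/9)(8/9) = 0.79012.
The prior-weighted likelihoods are 1/8 · 0.049383 = 0.0061728, 1/4 · 0.19753 = 0.049383, 1/16 · 0.30864 = 0.01929, 1/4 · 0.44444 = 0.11111, 1/8 · 0.60494 = 0.075617, 3/16 · 0.79012 = 0.14815; summing to 0.40972.
Hence P(r = 4 | data) = (0.049383) / (0.40972) = 0.12053.

0.121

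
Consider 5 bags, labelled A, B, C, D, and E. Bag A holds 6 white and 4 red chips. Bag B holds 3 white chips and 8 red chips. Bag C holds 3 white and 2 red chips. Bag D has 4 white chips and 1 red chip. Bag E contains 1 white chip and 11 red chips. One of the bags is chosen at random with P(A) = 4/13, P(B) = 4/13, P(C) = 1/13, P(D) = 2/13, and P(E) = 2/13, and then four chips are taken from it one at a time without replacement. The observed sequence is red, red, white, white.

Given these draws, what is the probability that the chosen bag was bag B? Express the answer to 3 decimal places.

The likelihood of the observed sequence under each hypothesis: P(data | bag A) = (4/10)(3/9)(6/8)(5/7) = 0.071429; P(data | bag B) = (8/11)(7/10)(3/9)(2/8) = 0.042424; P(data | bag C) = (2/5)(1/4)(3/3)(2/2) = 0.1; P(data | bag D) = (1/5)(0/4) = 0; P(data | bag E) = (11/12)(10/11)(1/10)(0/9) = 0.
The prior-weighted likelihoods are 4/13 · 0.071429 = 0.021978, 4/13 · 0.042424 = 0.013054, 1/13 · 0.1 = 0.0076923, 2/13 · 0 = 0, 2/13 · 0 = 0; with total 0.042724.
Therefore the posterior P(bag B | data) = (0.013054) / (0.042724) = 0.30553.

0.306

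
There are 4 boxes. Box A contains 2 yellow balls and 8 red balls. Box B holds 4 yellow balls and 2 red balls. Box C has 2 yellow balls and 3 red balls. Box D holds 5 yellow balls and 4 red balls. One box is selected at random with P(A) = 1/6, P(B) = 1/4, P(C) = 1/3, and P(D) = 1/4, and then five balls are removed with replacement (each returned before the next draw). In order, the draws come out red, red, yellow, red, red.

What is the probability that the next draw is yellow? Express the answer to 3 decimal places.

0.365

Compute the likelihood of the observed sequence for each case: P(data | box A) = (8/10)(8/10)(2/10)(8/10)(8/10) = 0.08192; P(data | box B) = (2/6)(2/6)(4/6)(2/6)(2/6) = 0.0082305; P(data | box C) = (3/5)(3/5)(2/5)(3/5)(3/5) = 0.05184; P(data | box D) = (4/9)(4/9)(5/9)(4/9)(4/9) = 0.021677.
Multiplying each by its prior: 1/6 · 0.08192 = 0.013653, 1/4 · 0.0082305 = 0.0020576, 1/3 · 0.05184 = 0.01728, 1/4 · 0.021677 = 0.0054192; with total 0.03841.
Dividing through by the total gives posterior P(box A | data) = 0.35546, P(box B | data) = 0.053569, P(box C | data) = 0.44988, P(box D | data) = 0.14109.
The predictive probability is P(yellow next | data) = (1/5)(0.35546) + (2/3)(0.053569) + (2/5)(0.44988) + (5/9)(0.14109) = 0.36514.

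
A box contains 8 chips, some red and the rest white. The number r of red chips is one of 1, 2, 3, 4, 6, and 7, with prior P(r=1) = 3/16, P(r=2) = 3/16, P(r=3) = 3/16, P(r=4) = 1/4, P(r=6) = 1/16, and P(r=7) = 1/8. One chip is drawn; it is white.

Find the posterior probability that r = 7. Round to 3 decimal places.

0.027

The likelihood of this draw under each hypothesis: P(data | r = 1) = (7/8) = 7/8; P(data | r = 2) = (6/8) = 3/4; P(data | r = 3) = (5/8) = 5/8; P(data | r = 4) = (4/8) = 1/2; P(data | r = 6) = (2/8) = 1/4; P(data | r = 7) = (1/8) = 1/8.
Weighting by the prior gives 3/16 · 7/8 = 21/128, 3/16 · 3/4 = 9/64, 3/16 · 5/8 = 15/128, 1/4 · 1/2 = 1/8, 1/16 · 1/4 = 1/64, 1/8 · 1/8 = 1/64; these sum to 37/64.
Hence P(r = 7 | data) = (1/64) / (37/64) = 1/37.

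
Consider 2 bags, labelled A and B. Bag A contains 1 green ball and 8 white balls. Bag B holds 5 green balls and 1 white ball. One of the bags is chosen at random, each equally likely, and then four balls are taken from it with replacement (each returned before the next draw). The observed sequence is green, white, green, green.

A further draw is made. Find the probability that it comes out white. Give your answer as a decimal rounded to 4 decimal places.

The likelihood of the observed sequence under each hypothesis: P(data | bag A) = (1/9)(8/9)(1/9)(1/9) = 0.0012193; P(data | bag B) = (5/6)(1/6)(5/6)(5/6) = 0.096451.
Weighting by the prior gives 1/2 · 0.0012193 = 0.00060966, 1/2 · 0.096451 = 0.048225; summing to 0.048835.
Dividing through by the total gives posterior P(bag A | data) = 0.012484, P(bag B | data) = 0.98752.
So P(white next | data) = Σ P(white next | H) P(H | data) = (8/9)(0.012484) + (1/6)(0.98752) = 0.17568.

0.1757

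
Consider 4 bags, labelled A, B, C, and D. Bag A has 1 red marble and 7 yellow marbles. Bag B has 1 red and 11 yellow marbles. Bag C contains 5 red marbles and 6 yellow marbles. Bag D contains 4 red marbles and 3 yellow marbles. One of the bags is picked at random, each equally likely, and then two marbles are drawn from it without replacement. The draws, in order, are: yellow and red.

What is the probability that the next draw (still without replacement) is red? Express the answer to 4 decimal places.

For each hypothesis, P(data | H) works out to: P(data | bag A) = (7/8)(1/7) = 0.125; P(data | bag B) = (11/12)(1/11) = 0.083333; P(data | bag C) = (6/11)(5/10) = 0.27273; P(data | bag D) = (3/7)(4/6) = 0.28571.
Weighting by the prior gives 1/4 · 0.125 = 0.03125, 1/4 · 0.083333 = 0.020833, 1/4 · 0.27273 = 0.068182, 1/4 · 0.28571 = 0.071429; with total 0.19169.
Dividing through by the total gives posterior P(bag A | data) = 0.16302, P(bag B | data) = 0.10868, P(bag C | data) = 0.35568, P(bag D | data) = 0.37262.
Averaging over the posterior, P(red next | data) = (0)(0.16302) + (0)(0.10868) + (4/9)(0.35568) + (3/5)(0.37262) = 0.38165.

0.3817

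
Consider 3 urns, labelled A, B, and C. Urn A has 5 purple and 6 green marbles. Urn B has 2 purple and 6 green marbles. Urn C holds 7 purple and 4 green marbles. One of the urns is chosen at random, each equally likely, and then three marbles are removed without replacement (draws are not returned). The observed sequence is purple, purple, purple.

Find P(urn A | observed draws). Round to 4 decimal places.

0.2222

For each hypothesis, P(data | H) works out to: P(data | urn A) = (5/11)(4/10)(3/9) = 2/33; P(data | urn B) = (2/8)(1/7)(0/6) = 0; P(data | urn C) = (7/11)(6/10)(5/9) = 7/33.
The prior-weighted likelihoods are 1/3 · 2/33 = 2/99, 1/3 · 0 = 0, 1/3 · 7/33 = 7/99; with total 1/11.
So P(urn A | data) = (2/99) / (1/11) = 2/9.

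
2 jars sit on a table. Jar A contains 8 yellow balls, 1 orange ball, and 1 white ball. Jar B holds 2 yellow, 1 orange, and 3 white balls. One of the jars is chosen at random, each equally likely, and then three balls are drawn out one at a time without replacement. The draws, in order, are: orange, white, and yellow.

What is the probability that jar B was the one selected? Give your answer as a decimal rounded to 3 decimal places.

0.818

The likelihood of the observed sequence under each hypothesis: P(data | jar A) = (1/10)(1/9)(8/8) = 1/90; P(data | jar B) = (1/6)(3/5)(2/4) = 1/20.
Weighting by the prior gives 1/2 · 1/90 = 1/180, 1/2 · 1/20 = 1/40; with total 11/360.
So P(jar B | data) = (1/40) / (11/360) = 9/11.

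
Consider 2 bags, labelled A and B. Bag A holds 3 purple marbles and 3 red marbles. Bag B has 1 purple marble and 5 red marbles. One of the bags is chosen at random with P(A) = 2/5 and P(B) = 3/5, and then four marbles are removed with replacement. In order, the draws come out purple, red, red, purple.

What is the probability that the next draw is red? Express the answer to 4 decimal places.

For each hypothesis, P(data | H) works out to: P(data | bag A) = (3/6)(3/6)(3/6)(3/6) = 0.0625; P(data | bag B) = (1/6)(5/6)(5/6)(1/6) = 0.01929.
The prior-weighted likelihoods are 2/5 · 0.0625 = 0.025, 3/5 · 0.01929 = 0.011574; summing to 0.036574.
The posterior is then P(bag A | data) = 0.68354, P(bag B | data) = 0.31646.
So P(red next | data) = Σ P(red next | H) P(H | data) = (1/2)(0.68354) + (5/6)(0.31646) = 0.60549.

0.6055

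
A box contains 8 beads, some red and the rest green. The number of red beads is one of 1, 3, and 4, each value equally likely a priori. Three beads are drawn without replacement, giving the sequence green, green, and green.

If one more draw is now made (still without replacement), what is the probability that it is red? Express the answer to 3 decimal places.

0.331

For each hypothesis, P(data | H) works out to: P(data | r = 1) = (7/8)(6/7)(5/6) = 5/8; P(data | r = 3) = (5/8)(4/7)(3/6) = 5/28; P(data | r = 4) = (4/8)(3/7)(2/6) = 1/14.
The prior-weighted likelihoods are 1/3 · 5/8 = 5/24, 1/3 · 5/28 = 5/84, 1/3 · 1/14 = 1/42; with total 7/24.
Normalising, the posterior is P(r = 1 | data) = 5/7, P(r = 3 | data) = 10/49, P(r = 4 | data) = 4/49.
Averaging over the posterior, P(red next | data) = (1/5)(5/7) + (3/5)(10/49) + (4/5)(4/49) = 81/245.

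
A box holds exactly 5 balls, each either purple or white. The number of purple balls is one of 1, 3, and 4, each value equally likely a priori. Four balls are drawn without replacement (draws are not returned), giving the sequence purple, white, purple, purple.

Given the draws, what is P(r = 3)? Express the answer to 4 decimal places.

Compute the likelihood of the observed sequence for each case: P(data | r = 1) = (1/5)(4/4)(0/3) = 0; P(data | r = 3) = (3/5)(2/4)(2/3)(1/2) = 1/10; P(data | r = 4) = (4/5)(1/4)(3/3)(2/2) = 1/5.
Weighting by the prior gives 1/3 · 0 = 0, 1/3 · 1/10 = 1/30, 1/3 · 1/5 = 1/15; with total 1/10.
Therefore the posterior P(r = 3 | data) = (1/30) / (1/10) = 1/3.

0.3333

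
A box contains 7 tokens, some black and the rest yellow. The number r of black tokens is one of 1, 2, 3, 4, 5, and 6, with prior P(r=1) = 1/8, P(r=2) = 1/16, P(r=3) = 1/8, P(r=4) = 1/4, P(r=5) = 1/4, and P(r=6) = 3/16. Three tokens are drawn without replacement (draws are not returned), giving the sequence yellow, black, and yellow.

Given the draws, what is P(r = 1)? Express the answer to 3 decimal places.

0.195

The likelihood of the observed sequence under each hypothesis: P(data | r = 1) = (6/7)(1/6)(5/5) = 1/7; P(data | r = 2) = (5/7)(2/6)(4/5) = 4/21; P(data | r = 3) = (4/7)(3/6)(3/5) = 6/35; P(data | r = 4) = (3/7)(4/6)(2/5) = 4/35; P(data | r = 5) = (2/7)(5/6)(1/5) = 1/21; P(data | r = 6) = (1/7)(6/6)(0/5) = 0.
Weighting by the prior gives 1/8 · 1/7 = 1/56, 1/16 · 4/21 = 1/84, 1/8 · 6/35 = 3/140, 1/4 · 4/35 = 1/35, 1/4 · 1/21 = 1/84, 3/16 · 0 = 0; summing to 11/120.
Therefore the posterior P(r = 1 | data) = (1/56) / (11/120) = 15/77.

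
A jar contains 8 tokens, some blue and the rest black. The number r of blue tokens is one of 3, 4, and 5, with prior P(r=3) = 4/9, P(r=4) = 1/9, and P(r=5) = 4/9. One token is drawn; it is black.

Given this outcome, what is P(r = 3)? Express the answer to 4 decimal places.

0.5556

The likelihood of this draw under each hypothesis: P(data | r = 3) = (5/8) = 5/8; P(data | r = 4) = (4/8) = 1/2; P(data | r = 5) = (3/8) = 3/8.
The prior-weighted likelihoods are 4/9 · 5/8 = 5/18, 1/9 · 1/2 = 1/18, 4/9 · 3/8 = 1/6; these sum to 1/2.
Therefore the posterior P(r = 3 | data) = (5/18) / (1/2) = 5/9.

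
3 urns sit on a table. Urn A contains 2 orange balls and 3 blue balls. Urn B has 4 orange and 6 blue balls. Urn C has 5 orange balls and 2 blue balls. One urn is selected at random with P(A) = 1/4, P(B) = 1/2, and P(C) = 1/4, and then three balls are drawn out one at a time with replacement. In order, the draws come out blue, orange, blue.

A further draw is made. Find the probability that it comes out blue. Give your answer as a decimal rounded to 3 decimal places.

Compute the likelihood of the observed sequence for each case: P(data | urn A) = (3/5)(2/5)(3/5) = 0.144; P(data | urn B) = (6/10)(4/10)(6/10) = 0.144; P(data | urn C) = (2/7)(5/7)(2/7) = 0.058309.
Multiplying each by its prior: 1/4 · 0.144 = 0.036, 1/2 · 0.144 = 0.072, 1/4 · 0.058309 = 0.014577; with total 0.12258.
The posterior is then P(urn A | data) = 0.29369, P(urn B | data) = 0.58738, P(urn C | data) = 0.11892.
So P(blue next | data) = Σ P(blue next | H) P(H | data) = (3/5)(0.29369) + (3/5)(0.58738) + (2/7)(0.11892) = 0.56262.

0.563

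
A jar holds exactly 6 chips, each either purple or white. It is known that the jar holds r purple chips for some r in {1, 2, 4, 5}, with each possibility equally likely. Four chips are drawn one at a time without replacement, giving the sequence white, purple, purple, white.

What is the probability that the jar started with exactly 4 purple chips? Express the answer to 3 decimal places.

Under each hypothesis, the probability of the observed sequence is: P(data | r = 1) = (5/6)(1/5)(0/4) = 0; P(data | r = 2) = (4/6)(2/5)(1/4)(3/3) = 1/15; P(data | r = 4) = (2/6)(4/5)(3/4)(1/3) = 1/15; P(data | r = 5) = (1/6)(5/5)(4/4)(0/3) = 0.
The prior-weighted likelihoods are 1/4 · 0 = 0, 1/4 · 1/15 = 1/60, 1/4 · 1/15 = 1/60, 1/4 · 0 = 0; these sum to 1/30.
So P(r = 4 | data) = (1/60) / (1/30) = 1/2.

0.500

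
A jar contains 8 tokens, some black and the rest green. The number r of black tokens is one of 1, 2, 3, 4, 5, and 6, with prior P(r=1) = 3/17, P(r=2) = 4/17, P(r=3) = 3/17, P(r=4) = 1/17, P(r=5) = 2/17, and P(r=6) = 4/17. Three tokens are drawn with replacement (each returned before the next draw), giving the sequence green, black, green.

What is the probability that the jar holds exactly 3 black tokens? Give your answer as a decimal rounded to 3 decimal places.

0.247

Under each hypothesis, the probability of the observed sequence is: P(data | r = 1) = (7/8)(1/8)(7/8) = 0.095703; P(data | r = 2) = (6/8)(2/8)(6/8) = 0.14062; P(data | r = 3) = (5/8)(3/8)(5/8) = 0.14648; P(data | r = 4) = (4/8)(4/8)(4/8) = 0.125; P(data | r = 5) = (3/8)(5/8)(3/8) = 0.087891; P(data | r = 6) = (2/8)(6/8)(2/8) = 0.046875.
Weighting by the prior gives 3/17 · 0.095703 = 0.016889, 4/17 · 0.14062 = 0.033088, 3/17 · 0.14648 = 0.02585, 1/17 · 0.125 = 0.0073529, 2/17 · 0.087891 = 0.01034, 4/17 · 0.046875 = 0.011029; with total 0.10455.
Therefore the posterior P(r = 3 | data) = (0.02585) / (0.10455) = 0.24725.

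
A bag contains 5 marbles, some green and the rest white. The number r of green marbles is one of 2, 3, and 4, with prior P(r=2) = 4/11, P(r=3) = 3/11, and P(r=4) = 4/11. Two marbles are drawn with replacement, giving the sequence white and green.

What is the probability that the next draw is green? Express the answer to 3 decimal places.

Under each hypothesis, the probability of the observed sequence is: P(data | r = 2) = (3/5)(2/5) = 6/25; P(data | r = 3) = (2/5)(3/5) = 6/25; P(data | r = 4) = (1/5)(4/5) = 4/25.
The prior-weighted likelihoods are 4/11 · 6/25 = 24/275, 3/11 · 6/25 = 18/275, 4/11 · 4/25 = 16/275; with total 58/275.
The posterior is then P(r = 2 | data) = 12/29, P(r = 3 | data) = 9/29, P(r = 4 | data) = 8/29.
So P(green next | data) = Σ P(green next | H) P(H | data) = (2/5)(12/29) + (3/5)(9/29) + (4/5)(8/29) = 83/145.

0.572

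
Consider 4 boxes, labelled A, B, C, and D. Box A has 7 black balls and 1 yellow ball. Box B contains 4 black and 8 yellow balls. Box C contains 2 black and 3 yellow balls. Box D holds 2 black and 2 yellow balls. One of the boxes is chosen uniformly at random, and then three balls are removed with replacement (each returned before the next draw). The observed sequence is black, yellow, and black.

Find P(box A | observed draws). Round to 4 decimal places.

0.2449

The likelihood of the observed sequence under each hypothesis: P(data | box A) = (7/8)(1/8)(7/8) = 0.095703; P(data | box B) = (4/12)(8/12)(4/12) = 0.074074; P(data | box C) = (2/5)(3/5)(2/5) = 0.096; P(data | box D) = (2/4)(2/4)(2/4) = 0.125.
Weighting by the prior gives 1/4 · 0.095703 = 0.023926, 1/4 · 0.074074 = 0.018519, 1/4 · 0.096 = 0.024, 1/4 · 0.125 = 0.03125; summing to 0.097694.
Hence P(box A | data) = (0.023926) / (0.097694) = 0.2449.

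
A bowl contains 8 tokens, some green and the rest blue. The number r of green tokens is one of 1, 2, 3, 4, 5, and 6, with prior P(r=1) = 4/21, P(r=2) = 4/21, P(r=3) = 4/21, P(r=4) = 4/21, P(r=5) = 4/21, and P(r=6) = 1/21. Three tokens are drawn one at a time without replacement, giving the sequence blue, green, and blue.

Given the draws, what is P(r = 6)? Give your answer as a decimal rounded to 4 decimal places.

For each hypothesis, P(data | H) works out to: P(data | r = 1) = (7/8)(1/7)(6/6) = 1/8; P(data | r = 2) = (6/8)(2/7)(5/6) = 5/28; P(data | r = 3) = (5/8)(3/7)(4/6) = 5/28; P(data | r = 4) = (4/8)(4/7)(3/6) = 1/7; P(data | r = 5) = (3/8)(5/7)(2/6) = 5/56; P(data | r = 6) = (2/8)(6/7)(1/6) = 1/28.
The prior-weighted likelihoods are 4/21 · 1/8 = 1/42, 4/21 · 5/28 = 5/147, 4/21 · 5/28 = 5/147, 4/21 · 1/7 = 4/147, 4/21 · 5/56 = 5/294, 1/21 · 1/28 = 1/588; summing to 27/196.
By Bayes' rule, P(r = 6 | data) = (1/588) / (27/196) = 1/81.

0.0123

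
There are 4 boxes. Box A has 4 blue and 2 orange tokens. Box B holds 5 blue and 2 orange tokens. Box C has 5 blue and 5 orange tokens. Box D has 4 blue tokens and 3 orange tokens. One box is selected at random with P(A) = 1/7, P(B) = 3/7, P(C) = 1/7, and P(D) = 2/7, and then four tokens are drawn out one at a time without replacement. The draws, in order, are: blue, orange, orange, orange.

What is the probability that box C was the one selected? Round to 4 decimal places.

The likelihood of the observed sequence under each hypothesis: P(data | box A) = (4/6)(2/5)(1/4)(0/3) = 0; P(data | box B) = (5/7)(2/6)(1/5)(0/4) = 0; P(data | box C) = (5/10)(5/9)(4/8)(3/7) = 5/84; P(data | box D) = (4/7)(3/6)(2/5)(1/4) = 1/35.
Weighting by the prior gives 1/7 · 0 = 0, 3/7 · 0 = 0, 1/7 · 5/84 = 5/588, 2/7 · 1/35 = 2/245; with total 1/60.
Hence P(box C | data) = (5/588) / (1/60) = 25/49.

0.5102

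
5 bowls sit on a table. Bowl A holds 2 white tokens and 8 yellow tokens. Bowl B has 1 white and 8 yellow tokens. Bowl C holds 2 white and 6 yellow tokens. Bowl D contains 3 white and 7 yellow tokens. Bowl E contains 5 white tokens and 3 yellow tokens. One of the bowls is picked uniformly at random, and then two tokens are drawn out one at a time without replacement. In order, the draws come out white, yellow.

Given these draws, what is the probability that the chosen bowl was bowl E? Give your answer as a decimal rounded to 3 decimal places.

0.267

Compute the likelihood of the observed sequence for each case: P(data | bowl A) = (2/10)(8/9) = 0.17778; P(data | bowl B) = (1/9)(8/8) = 0.11111; P(data | bowl C) = (2/8)(6/7) = 0.21429; P(data | bowl D) = (3/10)(7/9) = 0.23333; P(data | bowl E) = (5/8)(3/7) = 0.26786.
Multiplying each by its prior: 1/5 · 0.17778 = 0.035556, 1/5 · 0.11111 = 0.022222, 1/5 · 0.21429 = 0.042857, 1/5 · 0.23333 = 0.046667, 1/5 · 0.26786 = 0.053571; summing to 0.20087.
Therefore the posterior P(bowl E | data) = (0.053571) / (0.20087) = 0.26669.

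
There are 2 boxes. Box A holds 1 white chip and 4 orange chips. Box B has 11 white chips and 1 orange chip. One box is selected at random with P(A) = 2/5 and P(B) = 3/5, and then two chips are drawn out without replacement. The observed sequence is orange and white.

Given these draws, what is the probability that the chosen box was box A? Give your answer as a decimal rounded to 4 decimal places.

0.6154

Compute the likelihood of the observed sequence for each case: P(data | box A) = (4/5)(1/4) = 1/5; P(data | box B) = (1/12)(11/11) = 1/12.
The prior-weighted likelihoods are 2/5 · 1/5 = 2/25, 3/5 · 1/12 = 1/20; with total 13/100.
Hence P(box A | data) = (2/25) / (13/100) = 8/13.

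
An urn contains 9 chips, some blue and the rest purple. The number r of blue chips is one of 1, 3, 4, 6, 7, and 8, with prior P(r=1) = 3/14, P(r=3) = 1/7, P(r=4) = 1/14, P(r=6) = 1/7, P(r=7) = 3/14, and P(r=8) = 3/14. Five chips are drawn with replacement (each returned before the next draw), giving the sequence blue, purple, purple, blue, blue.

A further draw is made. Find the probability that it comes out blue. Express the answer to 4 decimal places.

0.6432

Compute the likelihood of the observed sequence for each case: P(data | r = 1) = (1/9)(8/9)(8/9)(1/9)(1/9) = 0.0010838; P(data | r = 3) = (3/9)(6/9)(6/9)(3/9)(3/9) = 0.016461; P(data | r = 4) = (4/9)(5/9)(5/9)(4/9)(4/9) = 0.027096; P(data | r = 6) = (6/9)(3/9)(3/9)(6/9)(6/9) = 0.032922; P(data | r = 7) = (7/9)(2/9)(2/9)(7/9)(7/9) = 0.023235; P(data | r = 8) = (8/9)(1/9)(1/9)(8/9)(8/9) = 0.0086708.
The prior-weighted likelihoods are 3/14 · 0.0010838 = 0.00023225, 1/7 · 0.016461 = 0.0023516, 1/14 · 0.027096 = 0.0019354, 1/7 · 0.032922 = 0.0047031, 3/14 · 0.023235 = 0.0049789, 3/14 · 0.0086708 = 0.001858; summing to 0.016059.
The posterior is then P(r = 1 | data) = 0.014462, P(r = 3 | data) = 0.14643, P(r = 4 | data) = 0.12052, P(r = 6 | data) = 0.29286, P(r = 7 | data) = 0.31003, P(r = 8 | data) = 0.1157.
Averaging over the posterior, P(blue next | data) = (1/9)(0.014462) + (1/3)(0.14643) + (4/9)(0.12052) + (2/3)(0.29286) + (7/9)(0.31003) + (8/9)(0.1157) = 0.6432.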